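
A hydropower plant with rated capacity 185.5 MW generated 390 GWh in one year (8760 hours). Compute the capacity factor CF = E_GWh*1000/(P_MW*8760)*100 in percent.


CF = 390 * 1000 / (185.5 * 8760) * 100 = 24.0003 %


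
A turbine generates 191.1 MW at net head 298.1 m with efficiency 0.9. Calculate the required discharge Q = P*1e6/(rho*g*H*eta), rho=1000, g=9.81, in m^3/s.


Q = 191.1 * 1e6 / (1000 * 9.81 * 298.1 * 0.9) = 72.6085 m^3/s


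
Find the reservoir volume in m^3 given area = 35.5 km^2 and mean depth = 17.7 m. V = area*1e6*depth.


V = 35.5 * 1e6 * 17.7 = 6.2835e+08 m^3


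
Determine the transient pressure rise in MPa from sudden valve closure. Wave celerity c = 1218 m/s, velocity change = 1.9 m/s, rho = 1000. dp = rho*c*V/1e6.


dp = 1000 * 1218 * 1.9 / 1e6 = 2.3142 MPa


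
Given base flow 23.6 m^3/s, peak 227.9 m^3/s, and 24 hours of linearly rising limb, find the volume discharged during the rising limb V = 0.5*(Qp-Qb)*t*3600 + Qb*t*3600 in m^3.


V = 0.5*(227.9 - 23.6)*24*3600 + 23.6*24*3600 = 1.0865e+07 m^3


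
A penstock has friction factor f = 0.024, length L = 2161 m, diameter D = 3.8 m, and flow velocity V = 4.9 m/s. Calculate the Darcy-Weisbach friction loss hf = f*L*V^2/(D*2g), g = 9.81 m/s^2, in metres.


hf = 0.024 * 2161 * 4.9^2 / (3.8 * 2 * 9.81) = 16.7023 m


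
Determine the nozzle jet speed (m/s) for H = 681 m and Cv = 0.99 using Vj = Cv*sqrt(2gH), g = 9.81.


Vj = 0.99 * sqrt(2*9.81*681) = 114.4348 m/s


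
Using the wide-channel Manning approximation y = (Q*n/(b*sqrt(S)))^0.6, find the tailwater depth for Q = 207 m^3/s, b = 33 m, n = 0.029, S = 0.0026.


y = (207 * 0.029 / (33 * 0.0026^0.5))^0.6 = 2.1450 m


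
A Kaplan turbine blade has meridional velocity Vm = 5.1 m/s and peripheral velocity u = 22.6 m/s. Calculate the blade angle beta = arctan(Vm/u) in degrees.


beta = arctan(5.1 / 22.6) = 12.7166 degrees


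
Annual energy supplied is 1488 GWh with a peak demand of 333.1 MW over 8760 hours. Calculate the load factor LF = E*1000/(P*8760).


LF = 1488 * 1000 / (333.1 * 8760) = 0.5099


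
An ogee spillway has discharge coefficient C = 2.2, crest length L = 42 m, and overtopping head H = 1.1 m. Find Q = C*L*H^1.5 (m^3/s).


Q = 2.2 * 42 * 1.1^1.5 = 106.6009 m^3/s


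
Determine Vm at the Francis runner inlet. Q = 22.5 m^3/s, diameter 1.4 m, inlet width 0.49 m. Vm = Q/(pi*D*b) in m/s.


Vm = 22.5 / (pi * 1.4 * 0.49) = 10.4402 m/s


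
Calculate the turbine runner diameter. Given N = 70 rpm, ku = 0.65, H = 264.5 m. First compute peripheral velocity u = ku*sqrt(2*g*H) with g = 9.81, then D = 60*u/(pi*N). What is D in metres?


u = 0.65 * sqrt(2*9.81*264.5) = 46.8248 m/s
D = 60 * 46.8248 / (pi * 70) = 12.7755 m


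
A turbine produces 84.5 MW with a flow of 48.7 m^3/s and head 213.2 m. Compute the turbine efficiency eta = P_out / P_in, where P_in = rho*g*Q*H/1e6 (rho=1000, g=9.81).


P_in = 1000 * 9.81 * 48.7 * 213.2 / 1e6 = 101.8557 MW
eta = 84.5 / 101.8557 = 0.8296


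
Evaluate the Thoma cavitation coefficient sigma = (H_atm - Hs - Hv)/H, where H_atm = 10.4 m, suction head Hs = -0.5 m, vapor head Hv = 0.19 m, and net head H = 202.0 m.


sigma = (10.4 - (-0.5) - 0.19) / 202.0 = 0.0530


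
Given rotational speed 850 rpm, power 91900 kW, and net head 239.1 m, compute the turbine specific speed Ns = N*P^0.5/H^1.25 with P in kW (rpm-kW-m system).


Ns = 850 * 91900^0.5 / 239.1^1.25 = 274.0641


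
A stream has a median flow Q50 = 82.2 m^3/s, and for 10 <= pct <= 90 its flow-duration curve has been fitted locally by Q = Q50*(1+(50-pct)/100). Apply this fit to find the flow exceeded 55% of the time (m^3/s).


Q = 82.2 * (1 + (50 - 55)/100) = 78.0900 m^3/s


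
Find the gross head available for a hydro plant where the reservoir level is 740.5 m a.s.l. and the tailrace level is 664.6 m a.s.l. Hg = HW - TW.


Hg = 740.5 - 664.6 = 75.9000 m


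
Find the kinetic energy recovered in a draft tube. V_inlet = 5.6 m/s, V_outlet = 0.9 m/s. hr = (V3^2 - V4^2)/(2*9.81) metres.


hr = (5.6^2 - 0.9^2) / (2*9.81) = 1.5571 m


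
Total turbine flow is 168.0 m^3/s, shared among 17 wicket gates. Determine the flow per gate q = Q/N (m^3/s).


q = 168.0 / 17 = 9.8824 m^3/s


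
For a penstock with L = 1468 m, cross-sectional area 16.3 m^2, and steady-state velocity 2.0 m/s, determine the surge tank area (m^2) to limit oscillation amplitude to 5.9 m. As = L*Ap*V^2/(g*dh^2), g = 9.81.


As = 1468 * 16.3 * 2.0^2 / (9.81 * 5.9^2) = 280.2855 m^2


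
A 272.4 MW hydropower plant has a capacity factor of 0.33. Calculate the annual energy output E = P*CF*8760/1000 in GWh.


E = 272.4 * 0.33 * 8760 / 1000 = 787.4539 GWh


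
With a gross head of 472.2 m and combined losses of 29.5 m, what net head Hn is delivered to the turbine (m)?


Hn = 472.2 - 29.5 = 442.7000 m


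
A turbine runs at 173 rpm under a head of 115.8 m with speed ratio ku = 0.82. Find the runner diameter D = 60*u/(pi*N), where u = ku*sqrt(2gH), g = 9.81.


u = 0.82 * sqrt(2*9.81*115.8) = 39.0857 m/s
D = 60 * 39.0857 / (pi * 173) = 4.3149 m


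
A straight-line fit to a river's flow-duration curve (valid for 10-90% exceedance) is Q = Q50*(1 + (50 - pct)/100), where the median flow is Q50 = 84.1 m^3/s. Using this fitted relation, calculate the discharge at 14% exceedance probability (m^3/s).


Q = 84.1 * (1 + (50 - 14)/100) = 114.3760 m^3/s


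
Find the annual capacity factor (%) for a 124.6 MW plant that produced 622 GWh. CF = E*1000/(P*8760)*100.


CF = 622 * 1000 / (124.6 * 8760) * 100 = 56.9860 %


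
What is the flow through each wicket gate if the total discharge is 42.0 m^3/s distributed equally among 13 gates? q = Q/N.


q = 42.0 / 13 = 3.2308 m^3/s


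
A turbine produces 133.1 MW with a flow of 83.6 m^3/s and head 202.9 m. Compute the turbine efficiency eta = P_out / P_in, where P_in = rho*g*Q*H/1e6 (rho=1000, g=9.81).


P_in = 1000 * 9.81 * 83.6 * 202.9 / 1e6 = 166.4015 MW
eta = 133.1 / 166.4015 = 0.7999


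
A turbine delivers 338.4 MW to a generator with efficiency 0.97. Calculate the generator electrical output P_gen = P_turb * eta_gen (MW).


P_gen = 338.4 * 0.97 = 328.2480 MW


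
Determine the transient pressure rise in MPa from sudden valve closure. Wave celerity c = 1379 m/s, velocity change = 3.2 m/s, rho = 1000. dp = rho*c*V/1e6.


dp = 1000 * 1379 * 3.2 / 1e6 = 4.4128 MPa


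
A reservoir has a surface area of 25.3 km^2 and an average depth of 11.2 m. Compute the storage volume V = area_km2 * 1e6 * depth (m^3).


V = 25.3 * 1e6 * 11.2 = 2.8336e+08 m^3


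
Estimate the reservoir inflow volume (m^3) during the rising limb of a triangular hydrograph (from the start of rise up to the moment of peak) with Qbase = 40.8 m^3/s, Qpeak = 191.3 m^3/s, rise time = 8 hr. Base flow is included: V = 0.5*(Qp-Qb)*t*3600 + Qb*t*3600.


V = 0.5*(191.3 - 40.8)*8*3600 + 40.8*8*3600 = 3.3422e+06 m^3


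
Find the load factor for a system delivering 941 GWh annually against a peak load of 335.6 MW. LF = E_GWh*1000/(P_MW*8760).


LF = 941 * 1000 / (335.6 * 8760) = 0.3201


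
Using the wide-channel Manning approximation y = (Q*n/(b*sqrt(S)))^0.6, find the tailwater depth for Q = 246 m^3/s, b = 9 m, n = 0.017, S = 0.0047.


y = (246 * 0.017 / (9 * 0.0047^0.5))^0.6 = 3.1525 m


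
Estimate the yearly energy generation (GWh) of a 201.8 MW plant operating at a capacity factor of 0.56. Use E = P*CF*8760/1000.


E = 201.8 * 0.56 * 8760 / 1000 = 989.9501 GWh


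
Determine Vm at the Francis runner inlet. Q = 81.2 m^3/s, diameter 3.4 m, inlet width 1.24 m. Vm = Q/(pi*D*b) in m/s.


Vm = 81.2 / (pi * 3.4 * 1.24) = 6.1306 m/s


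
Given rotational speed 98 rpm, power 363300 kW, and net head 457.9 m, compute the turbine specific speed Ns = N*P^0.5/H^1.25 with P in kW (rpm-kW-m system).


Ns = 98 * 363300^0.5 / 457.9^1.25 = 27.8866


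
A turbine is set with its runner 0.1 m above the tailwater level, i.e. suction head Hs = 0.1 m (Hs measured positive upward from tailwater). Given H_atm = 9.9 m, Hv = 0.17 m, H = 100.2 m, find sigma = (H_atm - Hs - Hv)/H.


sigma = (9.9 - 0.1 - 0.17) / 100.2 = 0.0961


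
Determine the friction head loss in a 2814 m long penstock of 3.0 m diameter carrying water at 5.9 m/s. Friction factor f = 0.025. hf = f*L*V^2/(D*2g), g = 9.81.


hf = 0.025 * 2814 * 5.9^2 / (3.0 * 2 * 9.81) = 41.6052 m


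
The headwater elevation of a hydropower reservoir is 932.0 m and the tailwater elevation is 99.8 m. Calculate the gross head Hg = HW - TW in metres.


Hg = 932.0 - 99.8 = 832.2000 m


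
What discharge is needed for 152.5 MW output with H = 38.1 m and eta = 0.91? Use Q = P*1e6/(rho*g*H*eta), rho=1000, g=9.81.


Q = 152.5 * 1e6 / (1000 * 9.81 * 38.1 * 0.91) = 448.3679 m^3/s


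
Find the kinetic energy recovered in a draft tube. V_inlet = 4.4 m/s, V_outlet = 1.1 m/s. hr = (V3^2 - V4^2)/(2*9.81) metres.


hr = (4.4^2 - 1.1^2) / (2*9.81) = 0.9251 m


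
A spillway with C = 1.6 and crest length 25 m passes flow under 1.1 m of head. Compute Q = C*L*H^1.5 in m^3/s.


Q = 1.6 * 25 * 1.1^1.5 = 46.1476 m^3/s


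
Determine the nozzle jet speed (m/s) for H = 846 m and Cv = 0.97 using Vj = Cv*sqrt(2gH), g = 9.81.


Vj = 0.97 * sqrt(2*9.81*846) = 124.9702 m/s


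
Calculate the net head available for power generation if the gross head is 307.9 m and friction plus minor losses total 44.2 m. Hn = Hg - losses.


Hn = 307.9 - 44.2 = 263.7000 m


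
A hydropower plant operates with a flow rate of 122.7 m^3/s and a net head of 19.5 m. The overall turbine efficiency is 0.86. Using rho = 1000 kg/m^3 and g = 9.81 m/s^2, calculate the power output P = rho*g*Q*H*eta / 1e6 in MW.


P = 1000 * 9.81 * 122.7 * 19.5 * 0.86 / 1e6 = 20.1858 MW


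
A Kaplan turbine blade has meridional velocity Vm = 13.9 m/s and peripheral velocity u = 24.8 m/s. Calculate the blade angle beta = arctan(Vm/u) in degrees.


beta = arctan(13.9 / 24.8) = 29.2699 degrees


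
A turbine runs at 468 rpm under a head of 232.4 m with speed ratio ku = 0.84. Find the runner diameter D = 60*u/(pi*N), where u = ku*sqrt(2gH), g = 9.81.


u = 0.84 * sqrt(2*9.81*232.4) = 56.7214 m/s
D = 60 * 56.7214 / (pi * 468) = 2.3147 m


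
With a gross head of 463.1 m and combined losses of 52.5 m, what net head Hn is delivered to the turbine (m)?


Hn = 463.1 - 52.5 = 410.6000 m


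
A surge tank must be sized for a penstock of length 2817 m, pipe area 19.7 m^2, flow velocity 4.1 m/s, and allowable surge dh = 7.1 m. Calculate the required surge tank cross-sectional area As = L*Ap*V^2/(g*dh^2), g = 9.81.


As = 2817 * 19.7 * 4.1^2 / (9.81 * 7.1^2) = 1886.4056 m^2


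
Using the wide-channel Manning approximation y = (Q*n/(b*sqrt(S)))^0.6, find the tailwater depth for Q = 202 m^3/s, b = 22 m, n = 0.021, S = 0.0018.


y = (202 * 0.021 / (22 * 0.0018^0.5))^0.6 = 2.4803 m


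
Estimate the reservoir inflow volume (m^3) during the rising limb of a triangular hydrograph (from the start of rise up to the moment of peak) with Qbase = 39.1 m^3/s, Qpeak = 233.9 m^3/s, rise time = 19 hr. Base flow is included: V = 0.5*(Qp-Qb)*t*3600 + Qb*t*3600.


V = 0.5*(233.9 - 39.1)*19*3600 + 39.1*19*3600 = 9.3366e+06 m^3


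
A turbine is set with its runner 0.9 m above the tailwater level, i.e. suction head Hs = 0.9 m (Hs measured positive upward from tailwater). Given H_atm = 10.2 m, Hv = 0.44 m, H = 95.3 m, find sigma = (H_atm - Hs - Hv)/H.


sigma = (10.2 - 0.9 - 0.44) / 95.3 = 0.0930


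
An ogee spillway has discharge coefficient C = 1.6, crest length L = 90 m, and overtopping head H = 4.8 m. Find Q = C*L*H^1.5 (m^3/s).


Q = 1.6 * 90 * 4.8^1.5 = 1514.3433 m^3/s


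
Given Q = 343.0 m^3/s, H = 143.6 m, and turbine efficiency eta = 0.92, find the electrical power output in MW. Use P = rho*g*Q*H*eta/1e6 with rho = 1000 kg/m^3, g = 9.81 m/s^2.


P = 1000 * 9.81 * 343.0 * 143.6 * 0.92 / 1e6 = 444.5344 MW


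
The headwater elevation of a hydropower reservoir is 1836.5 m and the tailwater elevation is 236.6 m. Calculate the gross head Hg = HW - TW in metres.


Hg = 1836.5 - 236.6 = 1599.9000 m


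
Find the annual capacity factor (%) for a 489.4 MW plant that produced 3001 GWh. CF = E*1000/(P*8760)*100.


CF = 3001 * 1000 / (489.4 * 8760) * 100 = 70.0000 %


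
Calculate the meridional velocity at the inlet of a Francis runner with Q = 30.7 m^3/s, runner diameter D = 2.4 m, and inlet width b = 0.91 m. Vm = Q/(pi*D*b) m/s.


Vm = 30.7 / (pi * 2.4 * 0.91) = 4.4744 m/s


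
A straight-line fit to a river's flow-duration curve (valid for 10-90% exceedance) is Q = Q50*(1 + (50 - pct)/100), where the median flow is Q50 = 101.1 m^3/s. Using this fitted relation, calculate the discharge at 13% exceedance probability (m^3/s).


Q = 101.1 * (1 + (50 - 13)/100) = 138.5070 m^3/s


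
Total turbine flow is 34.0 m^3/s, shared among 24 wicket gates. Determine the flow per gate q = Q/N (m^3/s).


q = 34.0 / 24 = 1.4167 m^3/s


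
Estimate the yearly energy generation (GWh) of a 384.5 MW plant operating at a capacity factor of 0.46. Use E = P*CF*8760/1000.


E = 384.5 * 0.46 * 8760 / 1000 = 1549.3812 GWh


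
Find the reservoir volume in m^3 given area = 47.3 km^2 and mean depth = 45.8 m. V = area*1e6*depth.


V = 47.3 * 1e6 * 45.8 = 2.1663e+09 m^3


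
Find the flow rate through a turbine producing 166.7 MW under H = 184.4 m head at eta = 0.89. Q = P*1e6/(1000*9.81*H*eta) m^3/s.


Q = 166.7 * 1e6 / (1000 * 9.81 * 184.4 * 0.89) = 103.5418 m^3/s


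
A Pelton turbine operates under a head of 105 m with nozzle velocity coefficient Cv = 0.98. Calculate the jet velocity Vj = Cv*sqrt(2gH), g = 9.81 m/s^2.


Vj = 0.98 * sqrt(2*9.81*105) = 44.4806 m/s


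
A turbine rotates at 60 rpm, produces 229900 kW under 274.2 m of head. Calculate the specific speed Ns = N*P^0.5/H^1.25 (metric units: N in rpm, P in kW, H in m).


Ns = 60 * 229900^0.5 / 274.2^1.25 = 25.7832


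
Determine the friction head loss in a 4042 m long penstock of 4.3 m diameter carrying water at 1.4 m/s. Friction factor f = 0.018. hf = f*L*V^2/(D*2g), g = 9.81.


hf = 0.018 * 4042 * 1.4^2 / (4.3 * 2 * 9.81) = 1.6903 m


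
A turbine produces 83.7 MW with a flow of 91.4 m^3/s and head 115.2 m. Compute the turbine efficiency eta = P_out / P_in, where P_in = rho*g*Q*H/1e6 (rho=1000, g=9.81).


P_in = 1000 * 9.81 * 91.4 * 115.2 / 1e6 = 103.2922 MW
eta = 83.7 / 103.2922 = 0.8103


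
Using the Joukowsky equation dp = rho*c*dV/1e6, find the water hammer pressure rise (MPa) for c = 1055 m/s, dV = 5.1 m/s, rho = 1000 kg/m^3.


dp = 1000 * 1055 * 5.1 / 1e6 = 5.3805 MPa


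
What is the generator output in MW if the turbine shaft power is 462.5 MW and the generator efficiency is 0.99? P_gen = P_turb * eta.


P_gen = 462.5 * 0.99 = 457.8750 MW


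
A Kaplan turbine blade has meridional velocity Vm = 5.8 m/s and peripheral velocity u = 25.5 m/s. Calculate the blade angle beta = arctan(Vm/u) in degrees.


beta = arctan(5.8 / 25.5) = 12.8140 degrees


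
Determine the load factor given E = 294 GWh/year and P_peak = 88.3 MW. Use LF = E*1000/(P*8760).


LF = 294 * 1000 / (88.3 * 8760) = 0.3801


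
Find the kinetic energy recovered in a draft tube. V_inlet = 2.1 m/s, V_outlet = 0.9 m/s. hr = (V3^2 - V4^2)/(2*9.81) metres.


hr = (2.1^2 - 0.9^2) / (2*9.81) = 0.1835 m


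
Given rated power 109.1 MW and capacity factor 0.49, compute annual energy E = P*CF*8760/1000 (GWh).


E = 109.1 * 0.49 * 8760 / 1000 = 468.3008 GWh


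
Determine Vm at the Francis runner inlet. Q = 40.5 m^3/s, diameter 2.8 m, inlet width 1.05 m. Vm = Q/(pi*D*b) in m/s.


Vm = 40.5 / (pi * 2.8 * 1.05) = 4.3849 m/s


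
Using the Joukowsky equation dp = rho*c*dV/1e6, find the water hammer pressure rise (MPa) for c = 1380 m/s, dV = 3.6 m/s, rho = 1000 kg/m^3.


dp = 1000 * 1380 * 3.6 / 1e6 = 4.9680 MPa


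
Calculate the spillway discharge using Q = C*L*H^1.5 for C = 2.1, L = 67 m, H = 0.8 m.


Q = 2.1 * 67 * 0.8^1.5 = 100.6767 m^3/s


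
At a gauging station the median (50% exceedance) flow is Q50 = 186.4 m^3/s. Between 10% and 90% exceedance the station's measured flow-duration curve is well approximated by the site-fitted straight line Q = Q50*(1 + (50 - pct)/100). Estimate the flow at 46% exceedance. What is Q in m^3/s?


Q = 186.4 * (1 + (50 - 46)/100) = 193.8560 m^3/s


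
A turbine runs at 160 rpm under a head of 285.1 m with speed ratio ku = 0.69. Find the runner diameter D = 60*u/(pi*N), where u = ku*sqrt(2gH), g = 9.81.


u = 0.69 * sqrt(2*9.81*285.1) = 51.6056 m/s
D = 60 * 51.6056 / (pi * 160) = 6.1600 m


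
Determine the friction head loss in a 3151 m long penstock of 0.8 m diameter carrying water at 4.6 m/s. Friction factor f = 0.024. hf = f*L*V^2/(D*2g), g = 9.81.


hf = 0.024 * 3151 * 4.6^2 / (0.8 * 2 * 9.81) = 101.9498 m


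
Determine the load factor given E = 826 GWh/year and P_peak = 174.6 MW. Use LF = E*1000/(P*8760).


LF = 826 * 1000 / (174.6 * 8760) = 0.5400


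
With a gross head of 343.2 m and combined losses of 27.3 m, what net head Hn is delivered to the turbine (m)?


Hn = 343.2 - 27.3 = 315.9000 m


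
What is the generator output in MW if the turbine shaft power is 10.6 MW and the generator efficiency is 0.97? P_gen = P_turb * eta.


P_gen = 10.6 * 0.97 = 10.2820 MW


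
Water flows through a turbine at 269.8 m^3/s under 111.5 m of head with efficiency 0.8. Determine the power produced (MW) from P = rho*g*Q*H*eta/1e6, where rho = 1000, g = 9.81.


P = 1000 * 9.81 * 269.8 * 111.5 * 0.8 / 1e6 = 236.0890 MW


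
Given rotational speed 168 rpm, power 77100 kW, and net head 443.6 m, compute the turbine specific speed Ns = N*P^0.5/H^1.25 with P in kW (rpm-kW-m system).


Ns = 168 * 77100^0.5 / 443.6^1.25 = 22.9138


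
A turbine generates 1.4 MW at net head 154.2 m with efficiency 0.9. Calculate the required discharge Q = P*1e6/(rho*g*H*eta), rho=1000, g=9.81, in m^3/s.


Q = 1.4 * 1e6 / (1000 * 9.81 * 154.2 * 0.9) = 1.0283 m^3/s


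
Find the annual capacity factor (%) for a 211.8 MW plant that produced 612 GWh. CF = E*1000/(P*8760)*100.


CF = 612 * 1000 / (211.8 * 8760) * 100 = 32.9854 %


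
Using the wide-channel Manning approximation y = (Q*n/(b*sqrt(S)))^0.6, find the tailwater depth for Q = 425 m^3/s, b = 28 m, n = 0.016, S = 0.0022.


y = (425 * 0.016 / (28 * 0.0022^0.5))^0.6 = 2.6822 m


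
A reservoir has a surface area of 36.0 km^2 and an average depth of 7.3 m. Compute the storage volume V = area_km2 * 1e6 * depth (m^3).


V = 36.0 * 1e6 * 7.3 = 2.6280e+08 m^3


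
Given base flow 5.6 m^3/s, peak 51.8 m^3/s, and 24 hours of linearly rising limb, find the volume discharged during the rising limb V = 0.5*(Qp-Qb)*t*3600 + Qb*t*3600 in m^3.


V = 0.5*(51.8 - 5.6)*24*3600 + 5.6*24*3600 = 2.4797e+06 m^3


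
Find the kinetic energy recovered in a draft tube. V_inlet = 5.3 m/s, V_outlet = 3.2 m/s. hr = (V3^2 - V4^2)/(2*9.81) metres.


hr = (5.3^2 - 3.2^2) / (2*9.81) = 0.9098 m


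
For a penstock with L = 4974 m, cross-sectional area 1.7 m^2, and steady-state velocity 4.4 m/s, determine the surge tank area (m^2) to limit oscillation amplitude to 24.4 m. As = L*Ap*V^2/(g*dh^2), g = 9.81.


As = 4974 * 1.7 * 4.4^2 / (9.81 * 24.4^2) = 28.0292 m^2


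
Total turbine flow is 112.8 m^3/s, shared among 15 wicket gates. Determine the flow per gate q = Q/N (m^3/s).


q = 112.8 / 15 = 7.5200 m^3/s


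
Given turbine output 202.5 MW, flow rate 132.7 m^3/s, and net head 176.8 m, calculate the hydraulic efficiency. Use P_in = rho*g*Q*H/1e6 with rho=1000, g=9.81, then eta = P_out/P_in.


P_in = 1000 * 9.81 * 132.7 * 176.8 / 1e6 = 230.1559 MW
eta = 202.5 / 230.1559 = 0.8798


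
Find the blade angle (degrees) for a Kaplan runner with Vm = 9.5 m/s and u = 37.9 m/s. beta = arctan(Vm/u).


beta = arctan(9.5 / 37.9) = 14.0718 degrees


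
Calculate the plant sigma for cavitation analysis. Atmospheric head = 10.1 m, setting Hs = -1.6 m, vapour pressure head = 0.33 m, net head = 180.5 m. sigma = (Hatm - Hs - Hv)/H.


sigma = (10.1 - (-1.6) - 0.33) / 180.5 = 0.0630


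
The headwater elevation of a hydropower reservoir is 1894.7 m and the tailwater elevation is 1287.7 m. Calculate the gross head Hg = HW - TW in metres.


Hg = 1894.7 - 1287.7 = 607.0000 m


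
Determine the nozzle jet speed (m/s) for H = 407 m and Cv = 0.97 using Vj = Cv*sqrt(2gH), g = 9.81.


Vj = 0.97 * sqrt(2*9.81*407) = 86.6799 m/s


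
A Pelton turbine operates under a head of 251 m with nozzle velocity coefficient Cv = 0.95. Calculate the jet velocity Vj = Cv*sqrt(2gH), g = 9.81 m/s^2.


Vj = 0.95 * sqrt(2*9.81*251) = 66.6669 m/s


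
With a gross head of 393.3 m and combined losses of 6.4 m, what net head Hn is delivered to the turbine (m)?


Hn = 393.3 - 6.4 = 386.9000 m


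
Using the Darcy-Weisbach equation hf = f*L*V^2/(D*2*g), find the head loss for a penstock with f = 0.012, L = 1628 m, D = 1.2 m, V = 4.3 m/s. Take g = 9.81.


hf = 0.012 * 1628 * 4.3^2 / (1.2 * 2 * 9.81) = 15.3424 m


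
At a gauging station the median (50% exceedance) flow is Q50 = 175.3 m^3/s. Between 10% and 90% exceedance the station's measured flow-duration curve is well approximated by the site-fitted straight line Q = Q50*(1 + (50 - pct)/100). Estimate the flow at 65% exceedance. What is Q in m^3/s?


Q = 175.3 * (1 + (50 - 65)/100) = 149.0050 m^3/s


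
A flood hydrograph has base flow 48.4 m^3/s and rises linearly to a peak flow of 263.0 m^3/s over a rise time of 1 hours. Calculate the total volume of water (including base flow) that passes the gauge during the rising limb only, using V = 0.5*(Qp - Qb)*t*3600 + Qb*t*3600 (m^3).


V = 0.5*(263.0 - 48.4)*1*3600 + 48.4*1*3600 = 560520.0000 m^3


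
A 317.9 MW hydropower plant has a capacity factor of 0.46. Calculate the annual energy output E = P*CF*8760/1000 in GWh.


E = 317.9 * 0.46 * 8760 / 1000 = 1281.0098 GWh


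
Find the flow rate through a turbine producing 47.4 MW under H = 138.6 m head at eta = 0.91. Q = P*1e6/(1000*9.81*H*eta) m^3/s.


Q = 47.4 * 1e6 / (1000 * 9.81 * 138.6 * 0.91) = 38.3093 m^3/s


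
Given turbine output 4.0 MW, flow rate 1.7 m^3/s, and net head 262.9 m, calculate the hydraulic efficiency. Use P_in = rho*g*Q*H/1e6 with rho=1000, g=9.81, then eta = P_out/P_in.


P_in = 1000 * 9.81 * 1.7 * 262.9 / 1e6 = 4.3844 MW
eta = 4.0 / 4.3844 = 0.9123


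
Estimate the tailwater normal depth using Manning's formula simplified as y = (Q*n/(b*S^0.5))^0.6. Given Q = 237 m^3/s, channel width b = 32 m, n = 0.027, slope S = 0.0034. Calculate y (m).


y = (237 * 0.027 / (32 * 0.0034^0.5))^0.6 = 2.0948 m


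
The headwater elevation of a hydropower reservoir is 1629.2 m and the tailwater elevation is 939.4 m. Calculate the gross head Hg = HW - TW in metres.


Hg = 1629.2 - 939.4 = 689.8000 m


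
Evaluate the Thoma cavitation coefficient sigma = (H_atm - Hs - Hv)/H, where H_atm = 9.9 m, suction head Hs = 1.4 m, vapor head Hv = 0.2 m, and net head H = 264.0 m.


sigma = (9.9 - 1.4 - 0.2) / 264.0 = 0.0314


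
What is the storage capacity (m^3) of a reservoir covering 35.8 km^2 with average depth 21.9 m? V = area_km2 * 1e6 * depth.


V = 35.8 * 1e6 * 21.9 = 7.8402e+08 m^3


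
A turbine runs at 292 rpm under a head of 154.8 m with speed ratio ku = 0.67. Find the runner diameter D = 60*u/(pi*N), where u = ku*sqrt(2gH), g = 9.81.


u = 0.67 * sqrt(2*9.81*154.8) = 36.9241 m/s
D = 60 * 36.9241 / (pi * 292) = 2.4151 m


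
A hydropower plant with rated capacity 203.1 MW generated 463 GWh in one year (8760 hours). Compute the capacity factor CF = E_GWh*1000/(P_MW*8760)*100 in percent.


CF = 463 * 1000 / (203.1 * 8760) * 100 = 26.0236 %


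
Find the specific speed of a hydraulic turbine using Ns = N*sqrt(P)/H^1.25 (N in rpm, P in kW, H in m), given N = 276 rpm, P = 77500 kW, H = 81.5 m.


Ns = 276 * 77500^0.5 / 81.5^1.25 = 313.7711


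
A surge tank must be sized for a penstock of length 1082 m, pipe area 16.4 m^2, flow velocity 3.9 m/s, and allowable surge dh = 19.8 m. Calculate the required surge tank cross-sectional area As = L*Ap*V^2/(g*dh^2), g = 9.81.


As = 1082 * 16.4 * 3.9^2 / (9.81 * 19.8^2) = 70.1780 m^2


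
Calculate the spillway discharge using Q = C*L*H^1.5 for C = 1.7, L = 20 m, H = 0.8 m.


Q = 1.7 * 20 * 0.8^1.5 = 24.3284 m^3/s


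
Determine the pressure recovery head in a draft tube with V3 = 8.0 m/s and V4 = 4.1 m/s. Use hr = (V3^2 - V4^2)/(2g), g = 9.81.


hr = (8.0^2 - 4.1^2) / (2*9.81) = 2.4052 m


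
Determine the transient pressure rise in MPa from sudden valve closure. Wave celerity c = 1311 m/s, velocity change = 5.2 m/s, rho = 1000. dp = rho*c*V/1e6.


dp = 1000 * 1311 * 5.2 / 1e6 = 6.8172 MPa


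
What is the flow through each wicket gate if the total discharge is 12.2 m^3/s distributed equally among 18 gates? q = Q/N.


q = 12.2 / 18 = 0.6778 m^3/s


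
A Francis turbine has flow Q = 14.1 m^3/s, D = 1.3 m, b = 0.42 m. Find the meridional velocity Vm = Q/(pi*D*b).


Vm = 14.1 / (pi * 1.3 * 0.42) = 8.2201 m/s


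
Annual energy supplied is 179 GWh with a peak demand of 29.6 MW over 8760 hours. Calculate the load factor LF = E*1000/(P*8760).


LF = 179 * 1000 / (29.6 * 8760) = 0.6903


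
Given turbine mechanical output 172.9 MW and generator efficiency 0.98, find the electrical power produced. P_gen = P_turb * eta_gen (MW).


P_gen = 172.9 * 0.98 = 169.4420 MW


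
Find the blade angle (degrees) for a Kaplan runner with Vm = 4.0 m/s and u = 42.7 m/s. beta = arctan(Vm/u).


beta = arctan(4.0 / 42.7) = 5.3517 degrees


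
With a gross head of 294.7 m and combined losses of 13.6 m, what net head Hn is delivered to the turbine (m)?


Hn = 294.7 - 13.6 = 281.1000 m


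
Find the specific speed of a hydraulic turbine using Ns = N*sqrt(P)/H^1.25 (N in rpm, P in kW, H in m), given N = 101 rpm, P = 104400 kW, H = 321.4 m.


Ns = 101 * 104400^0.5 / 321.4^1.25 = 23.9808


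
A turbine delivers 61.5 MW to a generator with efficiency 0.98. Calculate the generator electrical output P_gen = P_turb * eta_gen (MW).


P_gen = 61.5 * 0.98 = 60.2700 MW


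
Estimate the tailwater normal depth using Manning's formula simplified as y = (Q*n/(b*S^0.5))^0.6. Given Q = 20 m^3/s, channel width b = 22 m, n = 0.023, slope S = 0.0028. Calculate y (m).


y = (20 * 0.023 / (22 * 0.0028^0.5))^0.6 = 0.5729 m


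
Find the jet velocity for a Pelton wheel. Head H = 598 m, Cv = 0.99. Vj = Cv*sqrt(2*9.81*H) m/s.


Vj = 0.99 * sqrt(2*9.81*598) = 107.2347 m/s


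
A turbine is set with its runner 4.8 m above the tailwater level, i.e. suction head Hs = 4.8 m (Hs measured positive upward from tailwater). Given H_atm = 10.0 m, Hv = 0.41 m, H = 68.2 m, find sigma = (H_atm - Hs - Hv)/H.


sigma = (10.0 - 4.8 - 0.41) / 68.2 = 0.0702


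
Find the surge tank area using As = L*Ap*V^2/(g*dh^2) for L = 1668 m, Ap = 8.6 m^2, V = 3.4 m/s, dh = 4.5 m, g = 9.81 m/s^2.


As = 1668 * 8.6 * 3.4^2 / (9.81 * 4.5^2) = 834.7536 m^2


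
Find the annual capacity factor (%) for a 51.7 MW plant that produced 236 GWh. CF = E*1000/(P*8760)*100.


CF = 236 * 1000 / (51.7 * 8760) * 100 = 52.1096 %


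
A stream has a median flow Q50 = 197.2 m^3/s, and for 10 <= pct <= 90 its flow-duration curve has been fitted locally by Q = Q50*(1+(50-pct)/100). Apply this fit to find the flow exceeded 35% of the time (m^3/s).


Q = 197.2 * (1 + (50 - 35)/100) = 226.7800 m^3/s


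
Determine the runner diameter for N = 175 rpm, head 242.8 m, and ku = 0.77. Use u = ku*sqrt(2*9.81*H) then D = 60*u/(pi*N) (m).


u = 0.77 * sqrt(2*9.81*242.8) = 53.1453 m/s
D = 60 * 53.1453 / (pi * 175) = 5.8000 m


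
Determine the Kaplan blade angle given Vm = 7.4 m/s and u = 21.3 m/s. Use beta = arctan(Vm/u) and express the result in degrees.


beta = arctan(7.4 / 21.3) = 19.1581 degrees


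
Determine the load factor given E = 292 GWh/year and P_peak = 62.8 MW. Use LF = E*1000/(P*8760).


LF = 292 * 1000 / (62.8 * 8760) = 0.5308


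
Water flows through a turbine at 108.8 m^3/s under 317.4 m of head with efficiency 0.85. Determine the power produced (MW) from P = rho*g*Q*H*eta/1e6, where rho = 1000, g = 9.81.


P = 1000 * 9.81 * 108.8 * 317.4 * 0.85 / 1e6 = 287.9544 MW


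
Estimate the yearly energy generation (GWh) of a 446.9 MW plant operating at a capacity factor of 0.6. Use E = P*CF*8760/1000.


E = 446.9 * 0.6 * 8760 / 1000 = 2348.9064 GWh


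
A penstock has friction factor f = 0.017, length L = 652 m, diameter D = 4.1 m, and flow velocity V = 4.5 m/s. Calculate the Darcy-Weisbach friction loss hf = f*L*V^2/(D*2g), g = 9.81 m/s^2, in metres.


hf = 0.017 * 652 * 4.5^2 / (4.1 * 2 * 9.81) = 2.7902 m


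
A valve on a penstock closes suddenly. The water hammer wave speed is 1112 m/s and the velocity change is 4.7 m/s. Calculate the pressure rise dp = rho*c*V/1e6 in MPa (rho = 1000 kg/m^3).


dp = 1000 * 1112 * 4.7 / 1e6 = 5.2264 MPa


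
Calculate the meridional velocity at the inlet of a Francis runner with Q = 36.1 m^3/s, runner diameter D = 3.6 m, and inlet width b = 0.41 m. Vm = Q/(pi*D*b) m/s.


Vm = 36.1 / (pi * 3.6 * 0.41) = 7.7852 m/s


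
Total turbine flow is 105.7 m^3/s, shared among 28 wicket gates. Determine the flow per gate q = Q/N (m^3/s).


q = 105.7 / 28 = 3.7750 m^3/s


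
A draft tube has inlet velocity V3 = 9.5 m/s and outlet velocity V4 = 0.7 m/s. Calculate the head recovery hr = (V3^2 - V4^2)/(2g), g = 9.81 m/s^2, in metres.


hr = (9.5^2 - 0.7^2) / (2*9.81) = 4.5749 m


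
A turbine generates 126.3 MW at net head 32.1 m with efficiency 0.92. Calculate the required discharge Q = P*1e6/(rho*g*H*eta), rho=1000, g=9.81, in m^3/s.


Q = 126.3 * 1e6 / (1000 * 9.81 * 32.1 * 0.92) = 435.9548 m^3/s


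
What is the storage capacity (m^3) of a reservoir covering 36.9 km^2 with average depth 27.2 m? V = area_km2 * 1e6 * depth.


V = 36.9 * 1e6 * 27.2 = 1.0037e+09 m^3


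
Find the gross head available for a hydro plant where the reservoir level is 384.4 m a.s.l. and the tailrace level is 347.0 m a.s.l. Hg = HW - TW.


Hg = 384.4 - 347.0 = 37.4000 m


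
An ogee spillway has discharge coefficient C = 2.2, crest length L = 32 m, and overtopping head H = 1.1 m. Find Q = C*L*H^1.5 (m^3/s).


Q = 2.2 * 32 * 1.1^1.5 = 81.2198 m^3/s


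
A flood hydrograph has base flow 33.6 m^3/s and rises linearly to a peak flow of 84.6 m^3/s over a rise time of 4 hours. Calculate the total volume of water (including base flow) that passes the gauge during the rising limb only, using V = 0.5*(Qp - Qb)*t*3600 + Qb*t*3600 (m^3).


V = 0.5*(84.6 - 33.6)*4*3600 + 33.6*4*3600 = 851040.0000 m^3


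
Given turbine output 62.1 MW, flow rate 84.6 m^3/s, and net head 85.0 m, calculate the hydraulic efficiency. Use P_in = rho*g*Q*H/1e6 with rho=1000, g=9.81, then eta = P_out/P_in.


P_in = 1000 * 9.81 * 84.6 * 85.0 / 1e6 = 70.5437 MW
eta = 62.1 / 70.5437 = 0.8803


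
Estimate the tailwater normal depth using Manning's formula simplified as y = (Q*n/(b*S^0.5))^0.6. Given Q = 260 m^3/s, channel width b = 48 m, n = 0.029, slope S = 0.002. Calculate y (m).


y = (260 * 0.029 / (48 * 0.002^0.5))^0.6 = 2.1250 m


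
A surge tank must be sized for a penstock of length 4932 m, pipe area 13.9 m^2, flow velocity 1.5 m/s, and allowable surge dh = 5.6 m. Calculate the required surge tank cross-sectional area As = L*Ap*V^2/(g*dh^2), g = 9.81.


As = 4932 * 13.9 * 1.5^2 / (9.81 * 5.6^2) = 501.3896 m^2


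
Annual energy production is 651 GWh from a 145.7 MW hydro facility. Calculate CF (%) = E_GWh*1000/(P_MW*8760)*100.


CF = 651 * 1000 / (145.7 * 8760) * 100 = 51.0055 %


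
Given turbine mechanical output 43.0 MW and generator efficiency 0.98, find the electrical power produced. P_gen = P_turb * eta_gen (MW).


P_gen = 43.0 * 0.98 = 42.1400 MW


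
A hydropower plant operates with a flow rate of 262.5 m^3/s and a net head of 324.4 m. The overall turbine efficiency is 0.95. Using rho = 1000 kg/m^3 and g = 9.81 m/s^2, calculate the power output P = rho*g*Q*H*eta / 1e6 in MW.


P = 1000 * 9.81 * 262.5 * 324.4 * 0.95 / 1e6 = 793.6020 MW


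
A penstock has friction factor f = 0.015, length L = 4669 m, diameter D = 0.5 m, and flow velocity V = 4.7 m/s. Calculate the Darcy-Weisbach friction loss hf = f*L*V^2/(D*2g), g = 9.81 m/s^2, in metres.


hf = 0.015 * 4669 * 4.7^2 / (0.5 * 2 * 9.81) = 157.7037 m


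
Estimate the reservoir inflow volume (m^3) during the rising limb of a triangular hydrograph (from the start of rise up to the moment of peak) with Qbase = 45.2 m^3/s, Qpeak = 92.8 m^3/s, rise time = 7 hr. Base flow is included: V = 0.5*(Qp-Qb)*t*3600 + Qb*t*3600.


V = 0.5*(92.8 - 45.2)*7*3600 + 45.2*7*3600 = 1.7388e+06 m^3


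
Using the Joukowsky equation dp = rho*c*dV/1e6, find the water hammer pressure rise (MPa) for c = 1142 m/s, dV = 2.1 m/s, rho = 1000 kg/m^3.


dp = 1000 * 1142 * 2.1 / 1e6 = 2.3982 MPa


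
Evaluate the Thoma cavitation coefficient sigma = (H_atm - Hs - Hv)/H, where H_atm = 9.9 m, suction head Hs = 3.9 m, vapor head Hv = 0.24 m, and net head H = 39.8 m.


sigma = (9.9 - 3.9 - 0.24) / 39.8 = 0.1447


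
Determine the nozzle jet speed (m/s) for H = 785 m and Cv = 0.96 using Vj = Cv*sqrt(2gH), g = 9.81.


Vj = 0.96 * sqrt(2*9.81*785) = 119.1394 m/s


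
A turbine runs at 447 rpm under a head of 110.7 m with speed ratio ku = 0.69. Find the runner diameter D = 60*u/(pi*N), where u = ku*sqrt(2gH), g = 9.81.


u = 0.69 * sqrt(2*9.81*110.7) = 32.1568 m/s
D = 60 * 32.1568 / (pi * 447) = 1.3739 m


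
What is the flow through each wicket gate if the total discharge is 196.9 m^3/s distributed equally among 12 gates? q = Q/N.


q = 196.9 / 12 = 16.4083 m^3/s


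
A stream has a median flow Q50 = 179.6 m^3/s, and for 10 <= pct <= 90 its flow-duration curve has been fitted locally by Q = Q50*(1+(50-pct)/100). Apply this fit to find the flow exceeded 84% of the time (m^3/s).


Q = 179.6 * (1 + (50 - 84)/100) = 118.5360 m^3/s


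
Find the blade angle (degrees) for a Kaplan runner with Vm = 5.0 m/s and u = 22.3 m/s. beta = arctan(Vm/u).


beta = arctan(5.0 / 22.3) = 12.6376 degrees


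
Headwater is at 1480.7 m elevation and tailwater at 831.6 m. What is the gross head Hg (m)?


Hg = 1480.7 - 831.6 = 649.1000 m


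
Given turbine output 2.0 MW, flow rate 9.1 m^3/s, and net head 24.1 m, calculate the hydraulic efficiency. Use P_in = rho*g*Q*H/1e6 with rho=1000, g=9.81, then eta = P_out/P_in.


P_in = 1000 * 9.81 * 9.1 * 24.1 / 1e6 = 2.1514 MW
eta = 2.0 / 2.1514 = 0.9296


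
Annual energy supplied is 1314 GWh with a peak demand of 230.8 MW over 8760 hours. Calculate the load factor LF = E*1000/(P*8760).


LF = 1314 * 1000 / (230.8 * 8760) = 0.6499


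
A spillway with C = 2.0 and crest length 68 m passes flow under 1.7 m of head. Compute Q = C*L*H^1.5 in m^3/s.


Q = 2.0 * 68 * 1.7^1.5 = 301.4479 m^3/s


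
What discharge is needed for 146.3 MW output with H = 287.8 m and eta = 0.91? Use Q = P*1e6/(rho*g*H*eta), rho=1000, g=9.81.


Q = 146.3 * 1e6 / (1000 * 9.81 * 287.8 * 0.91) = 56.9434 m^3/s


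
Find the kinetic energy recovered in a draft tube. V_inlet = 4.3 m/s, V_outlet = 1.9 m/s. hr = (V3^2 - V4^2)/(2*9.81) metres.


hr = (4.3^2 - 1.9^2) / (2*9.81) = 0.7584 m


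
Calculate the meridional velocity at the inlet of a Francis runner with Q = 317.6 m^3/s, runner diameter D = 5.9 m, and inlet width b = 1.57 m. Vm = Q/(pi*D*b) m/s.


Vm = 317.6 / (pi * 5.9 * 1.57) = 10.9139 m/s


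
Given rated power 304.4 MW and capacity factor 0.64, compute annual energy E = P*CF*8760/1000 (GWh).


E = 304.4 * 0.64 * 8760 / 1000 = 1706.5882 GWh


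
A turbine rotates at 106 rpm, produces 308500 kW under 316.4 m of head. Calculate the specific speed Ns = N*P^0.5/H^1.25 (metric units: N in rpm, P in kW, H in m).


Ns = 106 * 308500^0.5 / 316.4^1.25 = 44.1202


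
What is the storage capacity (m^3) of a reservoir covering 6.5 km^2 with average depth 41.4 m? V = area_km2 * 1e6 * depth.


V = 6.5 * 1e6 * 41.4 = 2.6910e+08 m^3


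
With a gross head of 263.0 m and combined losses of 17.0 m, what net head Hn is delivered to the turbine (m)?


Hn = 263.0 - 17.0 = 246.0000 m


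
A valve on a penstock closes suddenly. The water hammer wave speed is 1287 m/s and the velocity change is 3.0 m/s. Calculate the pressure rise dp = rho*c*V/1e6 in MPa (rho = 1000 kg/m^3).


dp = 1000 * 1287 * 3.0 / 1e6 = 3.8610 MPa


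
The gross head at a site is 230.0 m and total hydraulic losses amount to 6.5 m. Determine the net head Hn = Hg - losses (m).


Hn = 230.0 - 6.5 = 223.5000 m


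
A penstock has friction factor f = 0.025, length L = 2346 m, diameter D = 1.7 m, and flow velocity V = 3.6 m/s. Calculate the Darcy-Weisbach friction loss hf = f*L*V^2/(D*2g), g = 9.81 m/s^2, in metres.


hf = 0.025 * 2346 * 3.6^2 / (1.7 * 2 * 9.81) = 22.7890 m


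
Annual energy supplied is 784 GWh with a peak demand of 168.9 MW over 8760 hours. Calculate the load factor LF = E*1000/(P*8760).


LF = 784 * 1000 / (168.9 * 8760) = 0.5299


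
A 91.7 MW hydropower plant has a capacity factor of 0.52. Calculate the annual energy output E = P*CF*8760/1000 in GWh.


E = 91.7 * 0.52 * 8760 / 1000 = 417.7118 GWh


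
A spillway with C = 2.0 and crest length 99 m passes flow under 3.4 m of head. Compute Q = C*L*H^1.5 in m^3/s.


Q = 2.0 * 99 * 3.4^1.5 = 1241.3195 m^3/s


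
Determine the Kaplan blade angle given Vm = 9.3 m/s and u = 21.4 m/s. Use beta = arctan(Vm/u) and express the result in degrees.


beta = arctan(9.3 / 21.4) = 23.4888 degrees


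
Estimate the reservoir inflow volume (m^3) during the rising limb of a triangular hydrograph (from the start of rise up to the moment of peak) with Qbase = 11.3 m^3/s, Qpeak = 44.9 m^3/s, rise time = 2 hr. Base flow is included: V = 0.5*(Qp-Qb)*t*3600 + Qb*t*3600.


V = 0.5*(44.9 - 11.3)*2*3600 + 11.3*2*3600 = 202320.0000 m^3


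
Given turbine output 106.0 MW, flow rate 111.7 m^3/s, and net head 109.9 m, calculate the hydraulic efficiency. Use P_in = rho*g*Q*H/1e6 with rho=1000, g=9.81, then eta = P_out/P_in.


P_in = 1000 * 9.81 * 111.7 * 109.9 / 1e6 = 120.4259 MW
eta = 106.0 / 120.4259 = 0.8802


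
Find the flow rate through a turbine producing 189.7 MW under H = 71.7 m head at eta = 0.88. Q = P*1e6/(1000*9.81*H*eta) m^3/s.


Q = 189.7 * 1e6 / (1000 * 9.81 * 71.7 * 0.88) = 306.4760 m^3/s


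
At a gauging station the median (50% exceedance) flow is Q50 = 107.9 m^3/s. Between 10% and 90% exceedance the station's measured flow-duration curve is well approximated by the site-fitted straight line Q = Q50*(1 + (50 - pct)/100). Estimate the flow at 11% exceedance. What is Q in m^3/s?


Q = 107.9 * (1 + (50 - 11)/100) = 149.9810 m^3/s


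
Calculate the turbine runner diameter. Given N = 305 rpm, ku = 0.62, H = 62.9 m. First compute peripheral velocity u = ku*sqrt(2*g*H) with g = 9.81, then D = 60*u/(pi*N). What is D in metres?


u = 0.62 * sqrt(2*9.81*62.9) = 21.7804 m/s
D = 60 * 21.7804 / (pi * 305) = 1.3639 m


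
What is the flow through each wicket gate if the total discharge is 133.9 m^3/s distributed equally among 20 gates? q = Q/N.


q = 133.9 / 20 = 6.6950 m^3/s


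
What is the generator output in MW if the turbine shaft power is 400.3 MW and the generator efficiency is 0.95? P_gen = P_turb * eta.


P_gen = 400.3 * 0.95 = 380.2850 MW
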